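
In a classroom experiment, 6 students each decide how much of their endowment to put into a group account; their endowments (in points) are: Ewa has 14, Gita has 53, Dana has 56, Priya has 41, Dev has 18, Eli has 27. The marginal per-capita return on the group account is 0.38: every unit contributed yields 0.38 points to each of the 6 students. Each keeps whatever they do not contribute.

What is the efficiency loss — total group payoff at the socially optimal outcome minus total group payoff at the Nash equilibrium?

267.52 points

The private return per contributed unit is 0.38 < 1 for everyone, so the Nash equilibrium is zero contribution and the group total is Σ E_j = 14 + 53 + 56 + 41 + 18 + 27 = 209.
Each contributed unit returns 2.280 to the group, so the social optimum is full contribution by everyone: group total = 2.280 × 209 = 476.52.
Efficiency loss = (2.280 − 1) × 209 = 267.52.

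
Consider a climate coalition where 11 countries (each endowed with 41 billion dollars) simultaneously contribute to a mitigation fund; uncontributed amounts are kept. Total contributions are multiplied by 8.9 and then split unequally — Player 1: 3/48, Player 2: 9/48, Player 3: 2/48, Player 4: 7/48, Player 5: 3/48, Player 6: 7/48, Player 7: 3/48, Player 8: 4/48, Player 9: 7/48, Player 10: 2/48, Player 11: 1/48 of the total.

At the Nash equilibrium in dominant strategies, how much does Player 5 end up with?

A player with share s gets back 8.9·s per unit contributed, so full contribution is dominant for anyone with s > 1/8.9 = 0.1124 and zero contribution is dominant for anyone below.
Player 2, Player 4, Player 6 and Player 9 are above the threshold, contributing 41 each; the remaining 7 contribute 0. Total contributed: 164.
Player 5 keeps 41 and receives 8.9 × 164 × 3/48 = 91.23 from the mitigation fund, for a payoff of 132.23.

132.23 billion dollars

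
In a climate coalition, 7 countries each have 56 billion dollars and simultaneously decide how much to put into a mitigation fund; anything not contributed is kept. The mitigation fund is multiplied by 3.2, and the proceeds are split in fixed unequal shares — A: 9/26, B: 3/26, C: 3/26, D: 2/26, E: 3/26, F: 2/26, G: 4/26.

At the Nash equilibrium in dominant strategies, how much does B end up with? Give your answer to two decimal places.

76.68 billion dollars

Each unit j contributes comes back to j as 3.2 × (j's share), so j prefers to contribute only if that share exceeds 1/3.2 = 0.3125; otherwise keeping the unit dominates.
A alone (share 9/26) is above the threshold, contributing 56; the remaining 6 contribute 0. Total contributed: 56.
B keeps 56 and receives 3.2 × 56 × 3/26 = 20.68 from the mitigation fund, for a payoff of 76.68.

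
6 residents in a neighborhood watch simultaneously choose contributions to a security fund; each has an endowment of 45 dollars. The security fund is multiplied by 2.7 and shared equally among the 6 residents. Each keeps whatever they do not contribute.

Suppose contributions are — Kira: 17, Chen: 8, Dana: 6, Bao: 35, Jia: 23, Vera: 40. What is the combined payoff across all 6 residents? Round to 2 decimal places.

Total contributed: 17 + 8 + 6 + 35 + 23 + 40 = 129; total kept: 6 × 45 − 129 = 141.
The security fund pays out 2.7 × 129 = 348.30 in aggregate.
Group total = 141 + 348.30 = 489.30.

489.30 dollars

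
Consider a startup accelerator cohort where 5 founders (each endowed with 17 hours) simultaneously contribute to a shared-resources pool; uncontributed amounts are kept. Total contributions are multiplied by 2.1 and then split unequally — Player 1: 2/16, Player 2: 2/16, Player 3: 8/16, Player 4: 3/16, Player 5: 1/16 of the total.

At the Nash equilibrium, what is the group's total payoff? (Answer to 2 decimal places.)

For player j, contributing a unit is worthwhile iff 2.1 × (j's share) ≥ 1, i.e. iff j's share is at least 0.4762.
Player 3 alone (share 8/16) is above the threshold, contributing 17; the remaining 4 contribute 0. Total contributed: 17.
The shared-resources pool pays out 2.1 × 17 = 35.70 in total (split across the unequal shares, but the aggregate is all that matters for the group sum).
The 4 free-riders keep 17 each, adding 68. Group total = 68 + 35.70 = 103.70.

103.70 hours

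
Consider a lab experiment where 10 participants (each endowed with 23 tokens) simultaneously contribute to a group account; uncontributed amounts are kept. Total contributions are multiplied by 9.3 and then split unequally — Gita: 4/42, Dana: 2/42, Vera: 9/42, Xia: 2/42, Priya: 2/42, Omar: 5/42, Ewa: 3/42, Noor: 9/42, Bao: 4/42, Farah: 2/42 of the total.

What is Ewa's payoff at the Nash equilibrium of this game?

Each unit j contributes comes back to j as 9.3 × (j's share), so j prefers to contribute only if that share exceeds 1/9.3 = 0.1075; otherwise keeping the unit dominates.
The shares above 0.1075 belong to Vera, Omar and Noor, contributing 23 each; the remaining 7 contribute 0. Total contributed: 69.
Ewa keeps 23 and receives 9.3 × 69 × 3/42 = 45.84 from the group account, for a payoff of 68.84.

68.84 tokens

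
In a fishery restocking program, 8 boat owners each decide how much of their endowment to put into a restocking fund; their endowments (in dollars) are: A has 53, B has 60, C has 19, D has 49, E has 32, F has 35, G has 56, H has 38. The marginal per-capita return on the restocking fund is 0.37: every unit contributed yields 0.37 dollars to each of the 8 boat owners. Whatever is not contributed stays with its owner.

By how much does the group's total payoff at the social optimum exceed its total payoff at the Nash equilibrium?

The private return per contributed unit is 0.37 < 1 for everyone, so the Nash equilibrium is zero contribution and the group total is Σ E_j = 53 + 60 + 19 + 49 + 32 + 35 + 56 + 38 = 342.
Each contributed unit returns 2.960 to the group, so the social optimum is full contribution by everyone: group total = 2.960 × 342 = 1012.32.
Efficiency loss = (2.960 − 1) × 342 = 670.32.

670.32 dollars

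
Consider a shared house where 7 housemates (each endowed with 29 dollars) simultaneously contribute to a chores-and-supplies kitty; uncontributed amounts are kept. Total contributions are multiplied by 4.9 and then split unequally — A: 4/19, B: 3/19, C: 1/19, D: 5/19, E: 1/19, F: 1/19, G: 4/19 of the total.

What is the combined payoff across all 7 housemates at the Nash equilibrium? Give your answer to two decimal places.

A player with share s gets back 4.9·s per unit contributed, so full contribution is dominant for anyone with s > 1/4.9 = 0.2041 and zero contribution is dominant for anyone below.
The shares above 0.2041 belong to A, D and G, contributing 29 each; the remaining 4 contribute 0. Total contributed: 87.
The chores-and-supplies kitty pays out 4.9 × 87 = 426.30 in total (split across the unequal shares, but the aggregate is all that matters for the group sum).
The 4 free-riders keep 29 each, adding 116. Group total = 116 + 426.30 = 542.30.

542.30 dollars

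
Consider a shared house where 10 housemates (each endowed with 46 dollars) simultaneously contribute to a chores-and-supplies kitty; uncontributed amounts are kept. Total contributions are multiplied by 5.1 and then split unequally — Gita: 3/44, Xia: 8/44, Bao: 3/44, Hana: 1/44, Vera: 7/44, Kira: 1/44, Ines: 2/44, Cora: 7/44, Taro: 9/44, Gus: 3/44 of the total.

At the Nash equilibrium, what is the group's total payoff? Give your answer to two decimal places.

A player with share s gets back 5.1·s per unit contributed, so full contribution is dominant for anyone with s > 1/5.1 = 0.1961 and zero contribution is dominant for anyone below.
Only Taro (9/44) clears that bar, contributing 46; the remaining 9 contribute 0. Total contributed: 46.
The chores-and-supplies kitty pays out 5.1 × 46 = 234.60 in total (split across the unequal shares, but the aggregate is all that matters for the group sum).
The 9 free-riders keep 46 each, adding 414. Group total = 414 + 234.60 = 648.60.

648.60 dollars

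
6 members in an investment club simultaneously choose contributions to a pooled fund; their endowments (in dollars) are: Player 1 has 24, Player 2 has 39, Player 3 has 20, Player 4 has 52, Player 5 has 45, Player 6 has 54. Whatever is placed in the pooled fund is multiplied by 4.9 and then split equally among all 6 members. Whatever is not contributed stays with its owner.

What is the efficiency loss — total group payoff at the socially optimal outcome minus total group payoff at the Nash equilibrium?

912.60 dollars

The private return per contributed unit is 4.9/6 = 0.8167 < 1 for every player regardless of endowment, so the Nash equilibrium is zero contribution and the group total is Σ E_j = 24 + 39 + 20 + 52 + 45 + 54 = 234.
Each contributed unit returns 4.900 to the group, so the social optimum is full contribution by everyone: group total = 4.900 × 234 = 1146.60.
Efficiency loss = (4.900 − 1) × 234 = 912.60.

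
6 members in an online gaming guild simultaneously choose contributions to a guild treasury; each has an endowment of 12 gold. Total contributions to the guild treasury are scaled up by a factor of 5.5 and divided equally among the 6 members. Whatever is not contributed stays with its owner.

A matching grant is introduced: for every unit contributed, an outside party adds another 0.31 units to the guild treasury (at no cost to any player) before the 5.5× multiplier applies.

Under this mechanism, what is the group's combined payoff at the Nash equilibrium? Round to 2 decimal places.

The effective private return per unit is now 5.5 × 1.31 / 6 = 1.2008 > 1, so every player's dominant strategy flips to full contribution.
At the Nash equilibrium everyone contributes 12. Group total payoff = 5.5 × 1.31 × 72 = 518.76.

518.76 gold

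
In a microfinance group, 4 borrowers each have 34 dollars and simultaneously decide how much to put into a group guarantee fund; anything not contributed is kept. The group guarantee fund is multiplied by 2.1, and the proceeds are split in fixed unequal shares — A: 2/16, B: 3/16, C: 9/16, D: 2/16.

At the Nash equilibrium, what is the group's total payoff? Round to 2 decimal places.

For player j, contributing a unit is worthwhile iff 2.1 × (j's share) ≥ 1, i.e. iff j's share is at least 0.4762.
The only share above 0.4762 is C's 9/16, contributing 34; the remaining 3 contribute 0. Total contributed: 34.
The group guarantee fund pays out 2.1 × 34 = 71.40 in total (split across the unequal shares, but the aggregate is all that matters for the group sum).
The 3 free-riders keep 34 each, adding 102. Group total = 102 + 71.40 = 173.40.

173.40 dollars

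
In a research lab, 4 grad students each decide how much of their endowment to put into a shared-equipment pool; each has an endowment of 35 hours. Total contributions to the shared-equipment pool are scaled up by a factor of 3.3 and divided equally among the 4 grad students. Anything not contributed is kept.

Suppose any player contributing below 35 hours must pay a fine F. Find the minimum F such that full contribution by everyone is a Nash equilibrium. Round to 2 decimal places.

Given the others contribute fully, the best deviation is to contribute 0 (any partial contribution still incurs the fine and gives up units whose private return 0.8250 is below 1).
Deviating from 35 to 0 saves 35 hours but forfeits the deviator's share of the drop in the shared-equipment pool: 3.3/4 × 35 = 28.87.
So the deviation gain is 35 − 28.87 = 6.13, and the fine must be at least 6.13 hours to wipe it out.

6.13 hours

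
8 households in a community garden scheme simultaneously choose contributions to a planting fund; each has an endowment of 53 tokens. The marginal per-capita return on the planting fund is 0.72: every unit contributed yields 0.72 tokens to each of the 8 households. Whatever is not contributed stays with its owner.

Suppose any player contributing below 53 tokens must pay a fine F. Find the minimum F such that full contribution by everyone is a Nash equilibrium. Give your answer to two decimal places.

Given the others contribute fully, the best deviation is to contribute 0 (any partial contribution still incurs the fine and gives up units whose private return 0.72 is below 1).
Deviating from 53 to 0 saves 53 tokens but forfeits the deviator's share of the drop in the planting fund: 0.72 × 53 = 38.16.
So the deviation gain is 53 − 38.16 = 14.84, and the fine must be at least 14.84 tokens to wipe it out.

14.84 tokens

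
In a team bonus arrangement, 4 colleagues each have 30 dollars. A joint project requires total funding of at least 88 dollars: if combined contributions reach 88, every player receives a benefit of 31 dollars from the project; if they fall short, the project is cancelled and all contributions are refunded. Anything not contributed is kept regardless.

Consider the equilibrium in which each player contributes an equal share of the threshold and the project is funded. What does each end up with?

39 dollars

Equal share of the threshold: 88/4 = 22.
At this profile no one gains by cutting their contribution: any cut drops the total below 88, the project is cancelled, contributions are refunded, and the deviator ends with 30, which is less than 30 − 22 + 31 = 39. Contributing more than 22 just wastes the excess. So contributing exactly 22 is a best response.
Each player's payoff: 30 − 22 + 31 = 39.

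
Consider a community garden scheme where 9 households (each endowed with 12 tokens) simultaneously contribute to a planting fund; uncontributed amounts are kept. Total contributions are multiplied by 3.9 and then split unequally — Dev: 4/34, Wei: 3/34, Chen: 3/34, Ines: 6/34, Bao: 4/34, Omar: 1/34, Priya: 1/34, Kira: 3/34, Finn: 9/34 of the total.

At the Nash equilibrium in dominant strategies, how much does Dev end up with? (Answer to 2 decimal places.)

17.51 tokens

Player j's private return per contributed unit is 3.9 × (j's share). Contributing is weakly dominant for j when that share is at least 1/3.9 = 0.2564, and contributing 0 is dominant otherwise.
Finn alone (share 9/34) is above the threshold, contributing 12; the remaining 8 contribute 0. Total contributed: 12.
Dev keeps 12 and receives 3.9 × 12 × 4/34 = 5.51 from the planting fund, for a payoff of 17.51.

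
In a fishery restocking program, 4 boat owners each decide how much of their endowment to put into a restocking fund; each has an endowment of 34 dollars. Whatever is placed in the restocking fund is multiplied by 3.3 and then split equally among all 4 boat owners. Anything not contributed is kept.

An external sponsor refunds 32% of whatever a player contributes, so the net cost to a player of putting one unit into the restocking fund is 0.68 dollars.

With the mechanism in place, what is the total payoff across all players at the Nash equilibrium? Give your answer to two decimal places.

492.32 dollars

With the mechanism, a contributed unit returns (3.3/4) / 0.68 = 1.2132 per unit of net cost to the contributor — now above 1 — so contributing fully is weakly dominant for every player.
So the Nash equilibrium is full contribution by all 4; the group earns 4 × (34 × 0.32 + 3.3 × 34) = 492.32.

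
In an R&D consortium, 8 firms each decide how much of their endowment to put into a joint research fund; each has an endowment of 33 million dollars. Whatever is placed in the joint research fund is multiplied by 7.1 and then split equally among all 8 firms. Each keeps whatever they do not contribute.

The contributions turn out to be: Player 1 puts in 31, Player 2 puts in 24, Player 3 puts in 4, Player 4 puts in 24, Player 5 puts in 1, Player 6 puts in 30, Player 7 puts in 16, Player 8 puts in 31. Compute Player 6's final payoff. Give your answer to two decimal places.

Total contributed: 31 + 24 + 4 + 24 + 1 + 30 + 16 + 31 = 161.
Each receives 7.1 × 161 / 8 = 142.89 from the joint research fund.
Player 6 keeps 33 − 30 = 3, so Player 6's payoff is 3 + 142.89 = 145.89.

145.89 million dollars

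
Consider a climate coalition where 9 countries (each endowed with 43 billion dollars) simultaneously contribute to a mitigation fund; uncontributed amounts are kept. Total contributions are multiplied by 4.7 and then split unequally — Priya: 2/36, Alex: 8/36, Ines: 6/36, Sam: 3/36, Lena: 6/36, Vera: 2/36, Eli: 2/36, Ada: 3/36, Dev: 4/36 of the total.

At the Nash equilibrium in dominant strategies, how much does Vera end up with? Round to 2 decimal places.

54.23 billion dollars

Player j's private return per contributed unit is 4.7 × (j's share). Contributing is weakly dominant for j when that share is at least 1/4.7 = 0.2128, and contributing 0 is dominant otherwise.
Alex alone (share 8/36) is above the threshold, contributing 43; the remaining 8 contribute 0. Total contributed: 43.
Vera keeps 43 and receives 4.7 × 43 × 2/36 = 11.23 from the mitigation fund, for a payoff of 54.23.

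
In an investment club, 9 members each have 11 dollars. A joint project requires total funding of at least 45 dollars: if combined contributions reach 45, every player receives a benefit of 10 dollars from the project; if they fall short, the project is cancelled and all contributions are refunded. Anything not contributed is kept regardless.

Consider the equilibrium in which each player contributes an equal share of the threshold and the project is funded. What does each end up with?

16 dollars

Equal share of the threshold: 45/9 = 5.
At this profile no one gains by cutting their contribution: any cut drops the total below 45, the project is cancelled, contributions are refunded, and the deviator ends with 11, which is less than 11 − 5 + 10 = 16. Contributing more than 5 just wastes the excess. So contributing exactly 5 is a best response.
Each player's payoff: 11 − 5 + 10 = 16.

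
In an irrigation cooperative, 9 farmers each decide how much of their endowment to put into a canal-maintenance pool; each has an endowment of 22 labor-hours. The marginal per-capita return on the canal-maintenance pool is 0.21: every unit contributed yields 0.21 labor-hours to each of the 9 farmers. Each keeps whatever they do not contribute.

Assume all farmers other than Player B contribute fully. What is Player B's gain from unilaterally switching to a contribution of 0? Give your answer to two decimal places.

17.38 labor-hours

Switching from a contribution of 22 to 0 lets Player B keep an extra 22 labor-hours, but lowers the canal-maintenance pool by 22, which costs Player B their own share of that drop: 0.21 × 22 = 4.62.
Net gain = 22 − 4.62 = 17.38. The private return per contributed unit (0.21) is below 1, so free-riding is indeed the best response regardless of what the others do.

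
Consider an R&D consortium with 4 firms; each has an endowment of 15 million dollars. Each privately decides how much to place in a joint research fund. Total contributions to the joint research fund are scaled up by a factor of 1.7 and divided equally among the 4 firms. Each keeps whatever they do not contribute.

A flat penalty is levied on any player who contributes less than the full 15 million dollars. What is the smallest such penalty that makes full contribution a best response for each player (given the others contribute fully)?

Given the others contribute fully, the best deviation is to contribute 0 (any partial contribution still incurs the fine and gives up units whose private return 0.4250 is below 1).
Deviating from 15 to 0 saves 15 million dollars but forfeits the deviator's share of the drop in the joint research fund: 1.7/4 × 15 = 6.37.
So the deviation gain is 15 − 6.37 = 8.63, and the fine must be at least 8.63 million dollars to wipe it out.

8.63 million dollars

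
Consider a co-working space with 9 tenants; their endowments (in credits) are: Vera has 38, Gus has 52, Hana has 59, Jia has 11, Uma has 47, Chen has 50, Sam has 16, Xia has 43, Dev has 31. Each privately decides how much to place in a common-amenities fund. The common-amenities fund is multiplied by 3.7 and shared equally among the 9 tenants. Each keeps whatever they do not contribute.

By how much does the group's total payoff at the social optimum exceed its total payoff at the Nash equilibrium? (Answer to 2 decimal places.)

936.90 credits

The private return per contributed unit is 3.7/9 = 0.4111 < 1 for every player regardless of endowment, so the Nash equilibrium is zero contribution and the group total is Σ E_j = 38 + 52 + 59 + 11 + 47 + 50 + 16 + 43 + 31 = 347.
Each contributed unit returns 3.700 to the group, so the social optimum is full contribution by everyone: group total = 3.700 × 347 = 1283.90.
Efficiency loss = (3.700 − 1) × 347 = 936.90.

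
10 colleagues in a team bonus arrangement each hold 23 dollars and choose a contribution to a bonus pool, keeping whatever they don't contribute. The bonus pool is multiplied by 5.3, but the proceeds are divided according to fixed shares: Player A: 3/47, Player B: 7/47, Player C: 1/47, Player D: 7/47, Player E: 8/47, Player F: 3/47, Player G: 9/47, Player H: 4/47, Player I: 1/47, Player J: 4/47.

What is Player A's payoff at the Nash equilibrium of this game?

30.78 dollars

A player with share s gets back 5.3·s per unit contributed, so full contribution is dominant for anyone with s > 1/5.3 = 0.1887 and zero contribution is dominant for anyone below.
Only Player G (9/47) clears that bar, contributing 23; the remaining 9 contribute 0. Total contributed: 23.
Player A keeps 23 and receives 5.3 × 23 × 3/47 = 7.78 from the bonus pool, for a payoff of 30.78.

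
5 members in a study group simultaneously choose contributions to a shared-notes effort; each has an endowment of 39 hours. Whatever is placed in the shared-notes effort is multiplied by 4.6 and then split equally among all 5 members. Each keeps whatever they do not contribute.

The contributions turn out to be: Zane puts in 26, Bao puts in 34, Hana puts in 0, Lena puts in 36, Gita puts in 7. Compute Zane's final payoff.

Total contributed: 26 + 34 + 0 + 36 + 7 = 103.
Each receives 4.6 × 103 / 5 = 94.76 from the shared-notes effort.
Zane keeps 39 − 26 = 13, so Zane's payoff is 13 + 94.76 = 107.76.

107.76 hours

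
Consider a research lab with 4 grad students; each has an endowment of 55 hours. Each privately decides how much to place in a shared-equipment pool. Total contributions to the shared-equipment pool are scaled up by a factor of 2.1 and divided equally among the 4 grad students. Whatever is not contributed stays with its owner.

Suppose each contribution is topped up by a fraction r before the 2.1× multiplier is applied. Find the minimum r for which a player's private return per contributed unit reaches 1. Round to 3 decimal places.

With matching at rate r, one contributed unit becomes (1 + r) in the shared-equipment pool and returns 2.1 × (1 + r) / 4 to the contributor.
Setting this equal to 1: 1 + r = 4/2.1 = 1.9048.
So the minimum matching rate is r = 1.9048 − 1 = 0.905.

0.905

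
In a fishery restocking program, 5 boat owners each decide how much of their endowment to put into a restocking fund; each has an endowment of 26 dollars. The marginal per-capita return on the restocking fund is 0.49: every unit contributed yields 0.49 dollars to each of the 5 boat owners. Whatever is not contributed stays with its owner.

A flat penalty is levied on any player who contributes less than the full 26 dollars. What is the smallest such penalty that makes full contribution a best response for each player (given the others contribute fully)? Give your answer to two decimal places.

13.26 dollars

Given the others contribute fully, the best deviation is to contribute 0 (any partial contribution still incurs the fine and gives up units whose private return 0.49 is below 1).
Deviating from 26 to 0 saves 26 dollars but forfeits the deviator's share of the drop in the restocking fund: 0.49 × 26 = 12.74.
So the deviation gain is 26 − 12.74 = 13.26, and the fine must be at least 13.26 dollars to wipe it out.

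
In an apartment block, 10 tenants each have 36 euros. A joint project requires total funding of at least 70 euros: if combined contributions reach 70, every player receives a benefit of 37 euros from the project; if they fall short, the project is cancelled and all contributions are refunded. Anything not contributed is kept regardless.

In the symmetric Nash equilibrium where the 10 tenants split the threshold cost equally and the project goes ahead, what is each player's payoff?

Equal share of the threshold: 70/10 = 7.
At this profile no one gains by cutting their contribution: any cut drops the total below 70, the project is cancelled, contributions are refunded, and the deviator ends with 36, which is less than 36 − 7 + 37 = 66. Contributing more than 7 just wastes the excess. So contributing exactly 7 is a best response.
Each player's payoff: 36 − 7 + 37 = 66.

66 euros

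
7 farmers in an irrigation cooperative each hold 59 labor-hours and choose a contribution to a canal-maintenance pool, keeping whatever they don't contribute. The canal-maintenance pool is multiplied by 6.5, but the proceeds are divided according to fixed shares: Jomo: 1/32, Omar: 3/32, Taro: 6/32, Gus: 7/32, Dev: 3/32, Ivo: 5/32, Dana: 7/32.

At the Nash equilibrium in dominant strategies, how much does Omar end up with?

A player with share s gets back 6.5·s per unit contributed, so full contribution is dominant for anyone with s > 1/6.5 = 0.1538 and zero contribution is dominant for anyone below.
Taro, Gus, Ivo and Dana are above the threshold, contributing 59 each; the remaining 3 contribute 0. Total contributed: 236.
Omar keeps 59 and receives 6.5 × 236 × 3/32 = 143.81 from the canal-maintenance pool, for a payoff of 202.81.

202.81 labor-hours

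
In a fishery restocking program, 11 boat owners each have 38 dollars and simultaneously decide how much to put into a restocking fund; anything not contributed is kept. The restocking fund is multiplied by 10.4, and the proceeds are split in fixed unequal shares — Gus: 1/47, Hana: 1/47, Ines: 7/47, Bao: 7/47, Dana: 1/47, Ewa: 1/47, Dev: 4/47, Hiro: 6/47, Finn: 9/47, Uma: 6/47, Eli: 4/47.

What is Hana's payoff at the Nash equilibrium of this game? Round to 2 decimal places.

80.04 dollars

Player j's private return per contributed unit is 10.4 × (j's share). Contributing is weakly dominant for j when that share is at least 1/10.4 = 0.0962, and contributing 0 is dominant otherwise.
Ines, Bao, Hiro, Finn and Uma clear that bar, contributing 38 each; the remaining 6 contribute 0. Total contributed: 190.
Hana keeps 38 and receives 10.4 × 190 × 1/47 = 42.04 from the restocking fund, for a payoff of 80.04.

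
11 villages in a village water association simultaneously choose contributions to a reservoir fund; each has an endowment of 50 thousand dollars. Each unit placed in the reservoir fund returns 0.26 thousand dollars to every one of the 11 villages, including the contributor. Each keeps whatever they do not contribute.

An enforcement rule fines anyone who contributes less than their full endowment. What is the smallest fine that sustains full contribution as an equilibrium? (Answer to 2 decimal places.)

37.00 thousand dollars

Given the others contribute fully, the best deviation is to contribute 0 (any partial contribution still incurs the fine and gives up units whose private return 0.26 is below 1).
Deviating from 50 to 0 saves 50 thousand dollars but forfeits the deviator's share of the drop in the reservoir fund: 0.26 × 50 = 13.00.
So the deviation gain is 50 − 13.00 = 37.00, and the fine must be at least 37.00 thousand dollars to wipe it out.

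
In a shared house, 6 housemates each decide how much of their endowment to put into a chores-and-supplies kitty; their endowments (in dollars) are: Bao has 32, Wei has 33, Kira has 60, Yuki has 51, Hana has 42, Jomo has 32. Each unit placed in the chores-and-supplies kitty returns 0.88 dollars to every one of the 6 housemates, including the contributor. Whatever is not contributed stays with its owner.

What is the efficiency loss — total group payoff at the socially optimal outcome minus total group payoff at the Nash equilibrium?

The private return per contributed unit is 0.88 < 1 for everyone, so the Nash equilibrium is zero contribution and the group total is Σ E_j = 32 + 33 + 60 + 51 + 42 + 32 = 250.
Each contributed unit returns 5.280 to the group, so the social optimum is full contribution by everyone: group total = 5.280 × 250 = 1320.00.
Efficiency loss = (5.280 − 1) × 250 = 1070.00.

1070.00 dollars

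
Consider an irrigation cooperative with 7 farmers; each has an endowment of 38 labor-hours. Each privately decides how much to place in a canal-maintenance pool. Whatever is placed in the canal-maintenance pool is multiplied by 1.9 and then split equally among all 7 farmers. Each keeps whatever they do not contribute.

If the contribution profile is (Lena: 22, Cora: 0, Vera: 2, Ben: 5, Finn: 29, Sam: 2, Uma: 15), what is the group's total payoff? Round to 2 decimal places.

Total contributed: 22 + 0 + 2 + 5 + 29 + 2 + 15 = 75; total kept: 7 × 38 − 75 = 191.
The canal-maintenance pool pays out 1.9 × 75 = 142.50 in aggregate.
Group total = 191 + 142.50 = 333.50.

333.50 labor-hours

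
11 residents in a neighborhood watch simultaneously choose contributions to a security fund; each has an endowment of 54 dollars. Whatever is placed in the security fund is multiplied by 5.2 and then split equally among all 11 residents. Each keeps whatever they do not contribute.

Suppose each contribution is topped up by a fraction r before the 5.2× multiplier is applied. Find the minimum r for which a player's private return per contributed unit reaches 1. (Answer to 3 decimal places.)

With matching at rate r, one contributed unit becomes (1 + r) in the security fund and returns 5.2 × (1 + r) / 11 to the contributor.
Setting this equal to 1: 1 + r = 11/5.2 = 2.1154.
So the minimum matching rate is r = 2.1154 − 1 = 1.115.

1.115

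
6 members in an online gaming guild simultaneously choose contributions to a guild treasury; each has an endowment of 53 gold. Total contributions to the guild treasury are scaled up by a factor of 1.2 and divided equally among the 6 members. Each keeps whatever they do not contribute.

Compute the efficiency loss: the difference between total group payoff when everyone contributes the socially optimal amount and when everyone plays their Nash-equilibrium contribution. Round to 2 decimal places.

63.60 gold

Each contributed unit returns 1.2/6 = 0.2000 to its contributor — below 1 — so contributing 0 is dominant for every player. At the Nash equilibrium everyone keeps their 53, and the group total is 6 × 53 = 318.
Each contributed unit returns 1.200 to the group as a whole (0.2000 to each of 6 players), which exceeds 1, so the social optimum is full contribution: group total = 1.200 × 318 = 381.60.
Efficiency loss = 381.60 − 318 = 63.60.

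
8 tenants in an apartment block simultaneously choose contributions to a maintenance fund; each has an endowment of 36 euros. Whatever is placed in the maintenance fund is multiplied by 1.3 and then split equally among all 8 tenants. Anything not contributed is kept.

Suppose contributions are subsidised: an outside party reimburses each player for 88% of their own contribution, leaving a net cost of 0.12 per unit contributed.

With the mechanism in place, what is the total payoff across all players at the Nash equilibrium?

With the mechanism, a contributed unit returns (1.3/8) / 0.12 = 1.3542 per unit of net cost to the contributor — now above 1 — so contributing fully is weakly dominant for every player.
So the Nash equilibrium is full contribution by all 8; the group earns 8 × (36 × 0.88 + 1.3 × 36) = 627.84.

627.84 euros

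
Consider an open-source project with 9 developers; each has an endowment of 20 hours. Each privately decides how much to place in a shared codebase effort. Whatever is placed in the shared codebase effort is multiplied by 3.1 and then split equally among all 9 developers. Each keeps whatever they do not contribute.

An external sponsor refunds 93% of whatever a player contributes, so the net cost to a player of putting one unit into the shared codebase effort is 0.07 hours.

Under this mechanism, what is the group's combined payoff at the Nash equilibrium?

725.40 hours

Under the mechanism each unit contributed yields (3.1/9) / 0.07 = 4.9206 back to its contributor per unit of net cost, which exceeds 1, making full contribution the dominant choice for everyone.
So the Nash equilibrium is full contribution by all 9; the group earns 9 × (20 × 0.93 + 3.1 × 20) = 725.40.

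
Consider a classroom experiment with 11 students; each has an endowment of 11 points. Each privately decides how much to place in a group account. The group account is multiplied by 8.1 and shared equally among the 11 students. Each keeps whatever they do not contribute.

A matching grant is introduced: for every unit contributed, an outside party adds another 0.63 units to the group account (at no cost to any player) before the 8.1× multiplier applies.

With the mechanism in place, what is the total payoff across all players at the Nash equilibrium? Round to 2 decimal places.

1597.56 points

Under the mechanism each unit contributed yields 8.1 × 1.63 / 11 = 1.2003 back to its contributor per unit of net cost, which exceeds 1, making full contribution the dominant choice for everyone.
So the Nash equilibrium is full contribution by all 11; the group earns 8.1 × 1.63 × 121 = 1597.56.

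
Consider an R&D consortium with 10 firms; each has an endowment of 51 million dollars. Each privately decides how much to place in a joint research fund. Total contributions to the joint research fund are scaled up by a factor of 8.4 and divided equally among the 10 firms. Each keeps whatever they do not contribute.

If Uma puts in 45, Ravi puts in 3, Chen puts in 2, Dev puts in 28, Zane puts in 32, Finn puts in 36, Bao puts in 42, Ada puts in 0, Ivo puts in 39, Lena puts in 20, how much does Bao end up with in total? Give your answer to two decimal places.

Total contributed: 45 + 3 + 2 + 28 + 32 + 36 + 42 + 0 + 39 + 20 = 247.
Each receives 8.4 × 247 / 10 = 207.48 from the joint research fund.
Bao keeps 51 − 42 = 9, so Bao's payoff is 9 + 207.48 = 216.48.

216.48 million dollars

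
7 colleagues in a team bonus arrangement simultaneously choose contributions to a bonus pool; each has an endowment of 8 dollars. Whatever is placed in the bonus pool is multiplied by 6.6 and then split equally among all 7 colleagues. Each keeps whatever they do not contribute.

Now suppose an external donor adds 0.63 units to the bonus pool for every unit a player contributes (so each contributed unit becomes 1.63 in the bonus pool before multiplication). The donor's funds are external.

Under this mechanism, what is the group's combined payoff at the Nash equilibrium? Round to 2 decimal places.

602.45 dollars

Under the mechanism each unit contributed yields 6.6 × 1.63 / 7 = 1.5369 back to its contributor per unit of net cost, which exceeds 1, making full contribution the dominant choice for everyone.
At the Nash equilibrium everyone contributes 8. Group total payoff = 6.6 × 1.63 × 56 = 602.45.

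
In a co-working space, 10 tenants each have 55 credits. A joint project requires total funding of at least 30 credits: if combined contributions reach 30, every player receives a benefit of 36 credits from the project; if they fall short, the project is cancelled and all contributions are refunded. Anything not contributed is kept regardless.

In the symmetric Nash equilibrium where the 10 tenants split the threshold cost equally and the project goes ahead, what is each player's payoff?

Equal share of the threshold: 30/10 = 3.
At this profile no one gains by cutting their contribution: any cut drops the total below 30, the project is cancelled, contributions are refunded, and the deviator ends with 55, which is less than 55 − 3 + 36 = 88. Contributing more than 3 just wastes the excess. So contributing exactly 3 is a best response.
Each player's payoff: 55 − 3 + 36 = 88.

88 credits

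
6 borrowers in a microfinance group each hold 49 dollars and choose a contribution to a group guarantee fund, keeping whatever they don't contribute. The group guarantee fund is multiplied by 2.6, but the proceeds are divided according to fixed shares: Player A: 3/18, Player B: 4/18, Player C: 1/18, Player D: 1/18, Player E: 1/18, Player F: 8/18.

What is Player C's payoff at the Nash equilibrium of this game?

Each unit j contributes comes back to j as 2.6 × (j's share), so j prefers to contribute only if that share exceeds 1/2.6 = 0.3846; otherwise keeping the unit dominates.
Player F alone (share 8/18) is above the threshold, contributing 49; the remaining 5 contribute 0. Total contributed: 49.
Player C keeps 49 and receives 2.6 × 49 × 1/18 = 7.08 from the group guarantee fund, for a payoff of 56.08.

56.08 dollars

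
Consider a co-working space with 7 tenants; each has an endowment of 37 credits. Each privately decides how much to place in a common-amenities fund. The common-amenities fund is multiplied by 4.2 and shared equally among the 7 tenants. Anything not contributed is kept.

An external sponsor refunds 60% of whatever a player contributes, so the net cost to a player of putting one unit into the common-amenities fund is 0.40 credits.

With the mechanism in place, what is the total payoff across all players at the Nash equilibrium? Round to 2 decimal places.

With the mechanism, a contributed unit returns (4.2/7) / 0.40 = 1.5000 per unit of net cost to the contributor — now above 1 — so contributing fully is weakly dominant for every player.
At the Nash equilibrium everyone contributes 37. Group total payoff = 7 × (37 × 0.60 + 4.2 × 37) = 1243.20.

1243.20 credits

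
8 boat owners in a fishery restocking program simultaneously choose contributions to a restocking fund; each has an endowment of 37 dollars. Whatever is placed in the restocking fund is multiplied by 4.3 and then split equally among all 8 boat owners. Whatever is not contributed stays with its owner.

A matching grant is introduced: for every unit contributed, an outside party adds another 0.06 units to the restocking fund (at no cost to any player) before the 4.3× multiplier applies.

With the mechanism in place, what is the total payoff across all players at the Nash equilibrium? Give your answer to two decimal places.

296.00 dollars

Even with the mechanism, each unit contributed returns only 4.3 × 1.06 / 8 = 0.5698 per unit of net cost, so contributing nothing is still dominant.
At the Nash equilibrium no one contributes; group total payoff = 8 × 37 = 296.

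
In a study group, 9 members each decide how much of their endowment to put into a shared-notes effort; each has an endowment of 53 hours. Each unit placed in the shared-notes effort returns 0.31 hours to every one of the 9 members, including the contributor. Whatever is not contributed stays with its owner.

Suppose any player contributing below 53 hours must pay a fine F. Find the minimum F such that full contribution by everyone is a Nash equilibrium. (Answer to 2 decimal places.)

Given the others contribute fully, the best deviation is to contribute 0 (any partial contribution still incurs the fine and gives up units whose private return 0.31 is below 1).
Deviating from 53 to 0 saves 53 hours but forfeits the deviator's share of the drop in the shared-notes effort: 0.31 × 53 = 16.43.
So the deviation gain is 53 − 16.43 = 36.57, and the fine must be at least 36.57 hours to wipe it out.

36.57 hours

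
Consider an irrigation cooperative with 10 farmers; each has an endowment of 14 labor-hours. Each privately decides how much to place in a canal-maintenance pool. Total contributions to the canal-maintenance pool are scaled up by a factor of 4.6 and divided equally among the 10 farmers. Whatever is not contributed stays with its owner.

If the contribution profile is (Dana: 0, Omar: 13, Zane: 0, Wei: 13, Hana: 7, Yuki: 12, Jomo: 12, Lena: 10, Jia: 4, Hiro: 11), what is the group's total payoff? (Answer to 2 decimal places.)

435.20 labor-hours

Total contributed: 0 + 13 + 0 + 13 + 7 + 12 + 12 + 10 + 4 + 11 = 82; total kept: 10 × 14 − 82 = 58.
The canal-maintenance pool pays out 4.6 × 82 = 377.20 in aggregate.
Group total = 58 + 377.20 = 435.20.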